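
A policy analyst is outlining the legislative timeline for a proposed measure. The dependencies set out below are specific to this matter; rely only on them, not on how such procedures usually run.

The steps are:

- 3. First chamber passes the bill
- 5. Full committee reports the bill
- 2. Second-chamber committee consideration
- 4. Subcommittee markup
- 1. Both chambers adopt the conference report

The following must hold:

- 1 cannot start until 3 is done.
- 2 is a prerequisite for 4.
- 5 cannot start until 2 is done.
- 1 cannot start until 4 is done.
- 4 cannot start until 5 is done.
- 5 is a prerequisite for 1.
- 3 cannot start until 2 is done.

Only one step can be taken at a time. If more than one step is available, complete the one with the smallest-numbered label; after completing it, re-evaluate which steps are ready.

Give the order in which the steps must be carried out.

2, 3, 5, 4, 1

Only 2 has no prerequisites, so it is first.
Now 3 and 5 have their prerequisites met. 3 has the earlier label, so 3 next.
5 is the only step now ready → 5.
That leaves 4 as the only ready step → 4.
Next only 1 has its prerequisites met → 1.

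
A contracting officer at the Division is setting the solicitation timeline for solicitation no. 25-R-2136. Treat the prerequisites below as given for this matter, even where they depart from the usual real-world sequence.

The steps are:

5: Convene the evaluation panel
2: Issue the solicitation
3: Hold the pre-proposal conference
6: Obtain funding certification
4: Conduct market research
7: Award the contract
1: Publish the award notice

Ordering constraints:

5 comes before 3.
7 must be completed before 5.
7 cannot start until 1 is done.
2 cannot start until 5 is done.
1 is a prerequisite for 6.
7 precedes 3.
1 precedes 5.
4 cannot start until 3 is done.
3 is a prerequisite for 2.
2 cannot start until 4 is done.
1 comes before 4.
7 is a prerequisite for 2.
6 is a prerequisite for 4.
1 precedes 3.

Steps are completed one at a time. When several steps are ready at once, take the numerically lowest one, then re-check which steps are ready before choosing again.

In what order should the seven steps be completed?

1 has no prerequisites → 1 first.
Ready: 6 and 7. 6 has the earlier label → 6.
That leaves 7 as the only ready step → 7.
Next only 5 has its prerequisites met → 5.
3 is the only step now ready → 3.
Next only 4 has its prerequisites met → 4.
2 is the only step now ready → 2.

1, 6, 7, 5, 3, 4, 2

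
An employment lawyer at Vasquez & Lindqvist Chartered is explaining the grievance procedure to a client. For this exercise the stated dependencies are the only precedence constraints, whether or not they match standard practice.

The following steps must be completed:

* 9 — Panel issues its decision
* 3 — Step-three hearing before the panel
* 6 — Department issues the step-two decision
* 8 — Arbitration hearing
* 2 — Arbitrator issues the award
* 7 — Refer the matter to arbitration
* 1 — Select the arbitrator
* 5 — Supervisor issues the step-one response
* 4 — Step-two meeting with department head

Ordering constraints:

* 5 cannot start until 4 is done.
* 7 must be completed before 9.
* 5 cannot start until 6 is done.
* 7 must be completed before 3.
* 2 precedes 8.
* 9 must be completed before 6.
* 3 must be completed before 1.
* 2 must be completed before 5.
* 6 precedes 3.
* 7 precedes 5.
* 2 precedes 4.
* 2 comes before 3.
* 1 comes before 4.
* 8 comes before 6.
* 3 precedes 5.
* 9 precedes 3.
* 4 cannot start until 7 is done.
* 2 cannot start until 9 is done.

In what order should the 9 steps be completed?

7 has no prerequisites → 7 first.
9 is the only step now ready → 9.
That leaves 2 as the only ready step → 2.
8 is the only step now ready → 8.
That leaves 6 as the only ready step → 6.
3 needed 9, 6, 2 and 7, now all done → 3.
1 needed 3, now all done → 1.
4 needed 2, 7 and 1, now all done → 4.
That leaves 5 as the only ready step → 5.

7, 9, 2, 8, 6, 3, 1, 4, 5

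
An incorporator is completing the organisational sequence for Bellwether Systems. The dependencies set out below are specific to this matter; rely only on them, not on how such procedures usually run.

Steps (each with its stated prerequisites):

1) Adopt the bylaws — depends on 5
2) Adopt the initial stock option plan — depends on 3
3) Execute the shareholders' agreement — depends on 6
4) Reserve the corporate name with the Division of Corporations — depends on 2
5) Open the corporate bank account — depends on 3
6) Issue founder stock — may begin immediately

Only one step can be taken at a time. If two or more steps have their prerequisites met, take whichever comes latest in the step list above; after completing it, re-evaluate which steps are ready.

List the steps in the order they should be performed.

6 3 5 2 4 1

Only 6 has no prerequisites, so it is first.
Next only 3 has its prerequisites met → 3.
Ready: 5 and 2. 5 is listed later → 5.
Ready: 2 and 1. 2 is listed later → 2.
4 now also ready, so the ready set is {4, 1}; 4 is listed later → 4.
1 needed 5, now all done → 1.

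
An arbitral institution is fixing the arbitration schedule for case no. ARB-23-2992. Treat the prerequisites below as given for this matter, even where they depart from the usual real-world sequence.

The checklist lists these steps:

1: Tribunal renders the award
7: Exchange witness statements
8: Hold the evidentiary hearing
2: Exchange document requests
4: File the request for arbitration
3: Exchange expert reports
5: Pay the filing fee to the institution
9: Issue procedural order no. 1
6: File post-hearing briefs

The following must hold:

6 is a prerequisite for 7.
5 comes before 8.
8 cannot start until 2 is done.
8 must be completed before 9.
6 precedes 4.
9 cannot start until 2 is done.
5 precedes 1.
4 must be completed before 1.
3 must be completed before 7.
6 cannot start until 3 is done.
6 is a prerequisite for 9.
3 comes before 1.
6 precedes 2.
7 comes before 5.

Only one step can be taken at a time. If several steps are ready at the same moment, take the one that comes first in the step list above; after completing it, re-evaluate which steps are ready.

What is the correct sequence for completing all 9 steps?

3 → 6 → 7 → 2 → 4 → 5 → 1 → 8 → 9

Only 3 has no prerequisites, so it is first.
6 needed 3, now all done → 6.
Ready: 7, 2 and 4. 7 is listed earlier → 7.
2, 4 and 5 are all available; 2 is listed earlier → 2.
Now 4 and 5 have their prerequisites met. 4 is listed earlier, so 4 next.
That leaves 5 as the only ready step → 5.
Now 1 and 8 have their prerequisites met. 1 is listed earlier, so 1 next.
8 needed 2 and 5, now all done → 8.
Next only 9 has its prerequisites met → 9.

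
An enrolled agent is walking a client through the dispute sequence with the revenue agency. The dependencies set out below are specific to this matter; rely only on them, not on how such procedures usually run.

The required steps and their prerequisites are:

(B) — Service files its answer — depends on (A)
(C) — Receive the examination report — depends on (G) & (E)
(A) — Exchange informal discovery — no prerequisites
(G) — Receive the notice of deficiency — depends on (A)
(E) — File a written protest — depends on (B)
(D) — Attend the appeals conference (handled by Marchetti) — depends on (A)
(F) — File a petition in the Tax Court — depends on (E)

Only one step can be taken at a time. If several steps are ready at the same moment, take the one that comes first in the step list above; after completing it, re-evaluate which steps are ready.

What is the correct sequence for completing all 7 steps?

(A), (B), (G), (E), (C), (D), (F)

Only (A) has no prerequisites, so it is first.
(B), (G) and (D) are all available; (B) is listed earlier → (B).
Ready: (G), (E) and (D). (G) is listed earlier → (G).
Now (E) and (D) have their prerequisites met. (E) is listed earlier, so (E) next.
Now (C), (D) and (F) have their prerequisites met. (C) is listed earlier, so (C) next.
(D) and (F) are both available; (D) is listed earlier → (D).
That leaves (F) as the only ready step → (F).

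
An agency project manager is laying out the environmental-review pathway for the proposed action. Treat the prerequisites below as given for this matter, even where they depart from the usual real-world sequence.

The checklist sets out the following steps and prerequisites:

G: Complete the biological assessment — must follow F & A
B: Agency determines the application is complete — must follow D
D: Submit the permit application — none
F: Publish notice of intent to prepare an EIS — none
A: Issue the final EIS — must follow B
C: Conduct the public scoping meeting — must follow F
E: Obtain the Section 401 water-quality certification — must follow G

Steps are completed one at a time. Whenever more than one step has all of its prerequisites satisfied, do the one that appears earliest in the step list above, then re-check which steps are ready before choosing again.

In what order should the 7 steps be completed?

D and F have no prerequisites; D is listed earlier, so D is first.
B now also ready, so the ready set is {B, F}; B is listed earlier → B.
A now also ready, so the ready set is {F, A}; F is listed earlier → F.
Ready: A and C. A is listed earlier → A.
Now G and C have their prerequisites met. G is listed earlier, so G next.
E now also ready, so the ready set is {C, E}; C is listed earlier → C.
That leaves E as the only ready step → E.

D → B → F → A → G → C → E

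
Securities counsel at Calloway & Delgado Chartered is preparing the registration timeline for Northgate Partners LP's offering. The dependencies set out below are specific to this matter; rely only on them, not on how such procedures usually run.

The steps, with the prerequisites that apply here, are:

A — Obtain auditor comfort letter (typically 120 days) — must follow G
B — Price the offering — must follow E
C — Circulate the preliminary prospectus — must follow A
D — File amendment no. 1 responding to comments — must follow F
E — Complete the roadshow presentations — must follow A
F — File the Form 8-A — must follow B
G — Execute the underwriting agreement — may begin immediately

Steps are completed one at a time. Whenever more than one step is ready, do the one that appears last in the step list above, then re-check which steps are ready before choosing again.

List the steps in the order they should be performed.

G has no prerequisites → G first.
A needed G, now all done → A.
Now E and C have their prerequisites met. E is listed later, so E next.
Ready: C and B. C is listed later → C.
B is the only step now ready → B.
Next only F has its prerequisites met → F.
D needed F, now all done → D.

G A E C B F D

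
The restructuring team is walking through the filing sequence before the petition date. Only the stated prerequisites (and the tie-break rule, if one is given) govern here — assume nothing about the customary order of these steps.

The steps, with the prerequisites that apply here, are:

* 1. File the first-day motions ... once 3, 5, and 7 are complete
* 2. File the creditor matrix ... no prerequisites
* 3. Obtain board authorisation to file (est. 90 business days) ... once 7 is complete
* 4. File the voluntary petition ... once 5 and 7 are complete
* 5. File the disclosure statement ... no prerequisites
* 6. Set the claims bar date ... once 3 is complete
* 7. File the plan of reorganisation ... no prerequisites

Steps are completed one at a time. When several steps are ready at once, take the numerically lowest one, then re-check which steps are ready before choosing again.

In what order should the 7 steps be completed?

2 → 5 → 7 → 3 → 1 → 4 → 6

Nothing is required for 2, 5 and 7. 2 has the earlier label → 2 first.
Ready: 5 and 7. 5 has the earlier label → 5.
Next only 7 has its prerequisites met → 7.
3 and 4 are both available; 3 has the earlier label → 3.
Now 1, 4 and 6 have their prerequisites met. 1 has the earlier label, so 1 next.
Ready: 4 and 6. 4 has the earlier label → 4.
That leaves 6 as the only ready step → 6.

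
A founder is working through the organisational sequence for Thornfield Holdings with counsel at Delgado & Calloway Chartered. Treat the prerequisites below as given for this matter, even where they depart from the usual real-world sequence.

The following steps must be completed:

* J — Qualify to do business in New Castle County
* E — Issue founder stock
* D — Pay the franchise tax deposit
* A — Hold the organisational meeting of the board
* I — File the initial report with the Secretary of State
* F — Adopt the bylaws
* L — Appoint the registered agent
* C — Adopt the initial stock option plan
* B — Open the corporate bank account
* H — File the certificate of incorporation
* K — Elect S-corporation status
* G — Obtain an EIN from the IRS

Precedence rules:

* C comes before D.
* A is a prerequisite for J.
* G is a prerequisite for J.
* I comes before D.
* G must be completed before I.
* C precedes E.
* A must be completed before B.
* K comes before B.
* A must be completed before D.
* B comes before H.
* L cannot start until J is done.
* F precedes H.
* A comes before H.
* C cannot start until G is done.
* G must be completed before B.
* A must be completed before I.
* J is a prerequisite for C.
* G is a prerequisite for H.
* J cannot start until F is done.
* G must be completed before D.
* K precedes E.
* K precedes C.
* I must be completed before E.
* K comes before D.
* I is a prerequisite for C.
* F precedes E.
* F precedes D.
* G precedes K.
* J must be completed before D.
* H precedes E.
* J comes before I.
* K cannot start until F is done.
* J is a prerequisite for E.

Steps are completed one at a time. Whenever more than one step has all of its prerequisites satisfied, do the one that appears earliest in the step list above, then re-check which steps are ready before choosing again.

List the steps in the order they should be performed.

A F G J I L K C D B H E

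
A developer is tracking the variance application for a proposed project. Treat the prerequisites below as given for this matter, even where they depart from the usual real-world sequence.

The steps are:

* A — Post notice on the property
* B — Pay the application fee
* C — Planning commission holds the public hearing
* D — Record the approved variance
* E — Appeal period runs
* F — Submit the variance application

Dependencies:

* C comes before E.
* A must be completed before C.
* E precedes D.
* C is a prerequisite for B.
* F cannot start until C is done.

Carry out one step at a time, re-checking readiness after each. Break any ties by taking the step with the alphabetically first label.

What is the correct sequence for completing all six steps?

Only A has no prerequisites, so it is first.
C needed A, now all done → C.
Now B, E and F have their prerequisites met. B has the earlier label, so B next.
E and F are both available; E has the earlier label → E.
D and F are both available; D has the earlier label → D.
F is the only step now ready → F.

A, C, B, E, D, F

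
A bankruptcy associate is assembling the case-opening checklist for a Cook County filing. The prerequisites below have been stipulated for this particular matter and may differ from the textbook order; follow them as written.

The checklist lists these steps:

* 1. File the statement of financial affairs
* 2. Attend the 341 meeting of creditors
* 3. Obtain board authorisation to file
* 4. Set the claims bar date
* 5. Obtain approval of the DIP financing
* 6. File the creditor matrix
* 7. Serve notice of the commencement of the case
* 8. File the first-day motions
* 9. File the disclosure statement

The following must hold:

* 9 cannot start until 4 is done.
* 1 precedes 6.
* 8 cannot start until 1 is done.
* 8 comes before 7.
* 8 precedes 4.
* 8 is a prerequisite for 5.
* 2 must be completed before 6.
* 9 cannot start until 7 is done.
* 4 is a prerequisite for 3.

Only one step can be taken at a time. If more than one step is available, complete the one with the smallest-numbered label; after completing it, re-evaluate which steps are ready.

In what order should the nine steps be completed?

1, 2, 6, 8, 4, 3, 5, 7, 9

Nothing is required for 1 and 2. 1 has the earlier label → 1 first.
Ready: 2 and 8. 2 has the earlier label → 2.
6 now also ready, so the ready set is {6, 8}; 6 has the earlier label → 6.
That leaves 8 as the only ready step → 8.
4, 5 and 7 are all available; 4 has the earlier label → 4.
Now 3, 5 and 7 have their prerequisites met. 3 has the earlier label, so 3 next.
Now 5 and 7 have their prerequisites met. 5 has the earlier label, so 5 next.
That leaves 7 as the only ready step → 7.
Next only 9 has its prerequisites met → 9.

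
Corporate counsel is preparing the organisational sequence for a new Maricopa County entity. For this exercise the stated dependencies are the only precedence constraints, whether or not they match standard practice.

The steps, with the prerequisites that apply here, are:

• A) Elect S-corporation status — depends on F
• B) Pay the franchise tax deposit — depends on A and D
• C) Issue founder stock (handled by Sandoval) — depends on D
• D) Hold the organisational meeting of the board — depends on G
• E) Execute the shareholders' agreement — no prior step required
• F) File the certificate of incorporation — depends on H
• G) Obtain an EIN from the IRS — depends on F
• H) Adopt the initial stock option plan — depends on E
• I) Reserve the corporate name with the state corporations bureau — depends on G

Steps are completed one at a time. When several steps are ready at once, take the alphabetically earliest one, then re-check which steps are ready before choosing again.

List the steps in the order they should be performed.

E is the only step with nothing outstanding, so it goes first.
H needed E, now all done → H.
F is the only step now ready → F.
A and G are both available; A has the earlier label → A.
G needed F, now all done → G.
Ready: D and I. D has the earlier label → D.
Now B, C and I have their prerequisites met. B has the earlier label, so B next.
C and I are both available; C has the earlier label → C.
I is the only step now ready → I.

E, H, F, A, G, D, B, C, I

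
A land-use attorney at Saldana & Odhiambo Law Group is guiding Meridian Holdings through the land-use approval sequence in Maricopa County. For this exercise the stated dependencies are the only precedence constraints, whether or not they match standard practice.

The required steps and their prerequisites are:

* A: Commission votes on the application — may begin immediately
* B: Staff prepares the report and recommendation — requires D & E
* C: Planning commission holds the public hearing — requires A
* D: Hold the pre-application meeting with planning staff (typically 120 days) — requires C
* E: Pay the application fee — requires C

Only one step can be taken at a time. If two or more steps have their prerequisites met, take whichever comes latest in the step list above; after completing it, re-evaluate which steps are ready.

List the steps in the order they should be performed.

A, C, E, D, B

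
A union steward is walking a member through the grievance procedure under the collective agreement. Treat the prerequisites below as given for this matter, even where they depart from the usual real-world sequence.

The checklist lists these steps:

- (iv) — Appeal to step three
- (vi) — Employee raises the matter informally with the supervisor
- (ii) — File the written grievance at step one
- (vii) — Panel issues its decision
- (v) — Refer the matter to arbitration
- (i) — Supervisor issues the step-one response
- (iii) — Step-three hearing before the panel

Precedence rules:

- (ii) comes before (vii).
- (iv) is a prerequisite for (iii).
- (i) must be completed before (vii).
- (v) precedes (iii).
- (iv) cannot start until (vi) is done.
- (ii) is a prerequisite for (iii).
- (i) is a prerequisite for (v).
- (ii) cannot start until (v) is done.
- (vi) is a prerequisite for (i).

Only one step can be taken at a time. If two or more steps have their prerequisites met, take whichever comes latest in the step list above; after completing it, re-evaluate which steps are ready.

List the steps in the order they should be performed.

Only (vi) has no prerequisites, so it is first.
Ready: (i) and (iv). (i) is listed later → (i).
Now (v) and (iv) have their prerequisites met. (v) is listed later, so (v) next.
(ii) and (iv) are both available; (ii) is listed later → (ii).
(vii) and (iv) are both available; (vii) is listed later → (vii).
(iv) is the only step now ready → (iv).
That leaves (iii) as the only ready step → (iii).

(vi) (i) (v) (ii) (vii) (iv) (iii)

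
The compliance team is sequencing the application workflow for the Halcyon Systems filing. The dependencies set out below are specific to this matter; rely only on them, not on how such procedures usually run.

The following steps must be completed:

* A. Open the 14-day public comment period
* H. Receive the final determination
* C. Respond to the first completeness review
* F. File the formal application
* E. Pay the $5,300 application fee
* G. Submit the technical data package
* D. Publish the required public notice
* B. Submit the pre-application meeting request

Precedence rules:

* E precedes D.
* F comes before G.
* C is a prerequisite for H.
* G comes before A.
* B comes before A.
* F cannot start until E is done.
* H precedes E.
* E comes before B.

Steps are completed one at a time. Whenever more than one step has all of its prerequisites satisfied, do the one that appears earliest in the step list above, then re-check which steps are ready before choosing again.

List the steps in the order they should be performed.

C H E F G D B A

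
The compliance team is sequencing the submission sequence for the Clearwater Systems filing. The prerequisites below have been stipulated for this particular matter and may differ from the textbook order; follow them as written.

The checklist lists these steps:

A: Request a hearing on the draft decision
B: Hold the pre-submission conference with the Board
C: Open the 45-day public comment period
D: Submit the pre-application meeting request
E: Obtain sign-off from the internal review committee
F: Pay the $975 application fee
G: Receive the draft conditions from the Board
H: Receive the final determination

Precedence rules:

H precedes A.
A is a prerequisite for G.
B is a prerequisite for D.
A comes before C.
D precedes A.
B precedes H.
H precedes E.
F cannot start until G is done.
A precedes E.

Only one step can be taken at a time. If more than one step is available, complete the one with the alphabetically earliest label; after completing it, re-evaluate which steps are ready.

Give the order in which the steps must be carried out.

B, D, H, A, C, E, G, F

B is the only step with nothing outstanding, so it goes first.
Now D and H have their prerequisites met. D has the earlier label, so D next.
H needed B, now all done → H.
That leaves A as the only ready step → A.
Now C, E and G have their prerequisites met. C has the earlier label, so C next.
Now E and G have their prerequisites met. E has the earlier label, so E next.
G is the only step now ready → G.
F needed G, now all done → F.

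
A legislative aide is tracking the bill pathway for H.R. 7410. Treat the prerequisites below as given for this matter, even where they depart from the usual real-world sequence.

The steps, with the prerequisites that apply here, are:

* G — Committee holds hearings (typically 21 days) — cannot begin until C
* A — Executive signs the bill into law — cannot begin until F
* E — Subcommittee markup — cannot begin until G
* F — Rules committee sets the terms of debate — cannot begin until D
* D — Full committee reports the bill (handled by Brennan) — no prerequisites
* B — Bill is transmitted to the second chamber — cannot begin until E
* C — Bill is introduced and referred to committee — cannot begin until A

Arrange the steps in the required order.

D F A C G E B

D has no prerequisites → D first.
That leaves F as the only ready step → F.
Next only A has its prerequisites met → A.
That leaves C as the only ready step → C.
That leaves G as the only ready step → G.
Next only E has its prerequisites met → E.
B is the only step now ready → B.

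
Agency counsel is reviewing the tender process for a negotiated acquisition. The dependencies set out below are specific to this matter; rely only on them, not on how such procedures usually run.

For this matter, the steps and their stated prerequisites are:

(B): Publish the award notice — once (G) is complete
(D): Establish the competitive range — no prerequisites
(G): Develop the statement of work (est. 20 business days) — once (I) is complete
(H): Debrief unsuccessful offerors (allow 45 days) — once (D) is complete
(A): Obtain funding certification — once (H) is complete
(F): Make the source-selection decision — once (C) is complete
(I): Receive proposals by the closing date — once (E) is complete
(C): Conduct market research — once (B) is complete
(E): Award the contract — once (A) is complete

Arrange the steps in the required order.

(D) is the only step with nothing outstanding, so it goes first.
(H) needed (D), now all done → (H).
(A) is the only step now ready → (A).
(E) needed (A), now all done → (E).
Next only (I) has its prerequisites met → (I).
That leaves (G) as the only ready step → (G).
(B) is the only step now ready → (B).
Next only (C) has its prerequisites met → (C).
(F) needed (C), now all done → (F).

(D) → (H) → (A) → (E) → (I) → (G) → (B) → (C) → (F)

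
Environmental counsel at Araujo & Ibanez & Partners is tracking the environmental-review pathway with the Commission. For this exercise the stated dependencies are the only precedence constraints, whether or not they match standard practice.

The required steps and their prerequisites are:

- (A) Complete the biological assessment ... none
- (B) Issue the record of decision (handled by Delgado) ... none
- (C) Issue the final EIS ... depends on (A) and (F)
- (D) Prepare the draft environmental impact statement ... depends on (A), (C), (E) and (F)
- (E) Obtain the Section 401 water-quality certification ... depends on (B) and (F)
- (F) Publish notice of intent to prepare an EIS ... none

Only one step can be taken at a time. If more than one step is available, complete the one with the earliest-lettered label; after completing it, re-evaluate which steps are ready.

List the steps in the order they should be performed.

(A) (B) (F) (C) (E) (D)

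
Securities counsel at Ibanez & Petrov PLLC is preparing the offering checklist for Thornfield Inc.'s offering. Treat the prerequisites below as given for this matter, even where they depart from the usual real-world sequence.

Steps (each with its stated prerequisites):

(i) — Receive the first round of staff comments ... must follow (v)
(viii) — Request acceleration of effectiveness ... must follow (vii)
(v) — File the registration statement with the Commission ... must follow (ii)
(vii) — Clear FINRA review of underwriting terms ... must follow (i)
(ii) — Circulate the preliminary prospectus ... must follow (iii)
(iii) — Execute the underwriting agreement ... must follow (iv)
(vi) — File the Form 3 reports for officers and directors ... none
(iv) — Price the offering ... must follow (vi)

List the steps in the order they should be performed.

Only (vi) has no prerequisites, so it is first.
(iv) needed (vi), now all done → (iv).
(iii) needed (iv), now all done → (iii).
(ii) is the only step now ready → (ii).
(v) is the only step now ready → (v).
(i) needed (v), now all done → (i).
Next only (vii) has its prerequisites met → (vii).
(viii) needed (vii), now all done → (viii).

(vi), (iv), (iii), (ii), (v), (i), (vii), (viii)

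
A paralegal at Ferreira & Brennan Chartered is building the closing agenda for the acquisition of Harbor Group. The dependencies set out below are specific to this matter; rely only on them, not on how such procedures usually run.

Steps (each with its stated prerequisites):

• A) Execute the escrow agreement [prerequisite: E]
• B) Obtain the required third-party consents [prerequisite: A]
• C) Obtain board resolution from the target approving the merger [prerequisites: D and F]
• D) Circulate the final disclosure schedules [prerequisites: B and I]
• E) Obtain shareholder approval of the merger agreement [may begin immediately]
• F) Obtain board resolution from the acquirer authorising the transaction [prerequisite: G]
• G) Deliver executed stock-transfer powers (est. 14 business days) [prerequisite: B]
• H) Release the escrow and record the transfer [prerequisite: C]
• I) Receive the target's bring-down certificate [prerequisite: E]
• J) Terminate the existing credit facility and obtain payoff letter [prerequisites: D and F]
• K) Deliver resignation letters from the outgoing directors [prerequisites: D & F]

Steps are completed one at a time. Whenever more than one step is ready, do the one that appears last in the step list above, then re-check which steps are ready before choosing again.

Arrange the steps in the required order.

Only E has no prerequisites, so it is first.
Ready: I and A. I is listed later → I.
Next only A has its prerequisites met → A.
B is the only step now ready → B.
Now G and D have their prerequisites met. G is listed later, so G next.
Ready: F and D. F is listed later → F.
That leaves D as the only ready step → D.
K, J and C are all available; K is listed later → K.
Ready: J and C. J is listed later → J.
C needed F and D, now all done → C.
H needed C, now all done → H.

E → I → A → B → G → F → D → K → J → C → H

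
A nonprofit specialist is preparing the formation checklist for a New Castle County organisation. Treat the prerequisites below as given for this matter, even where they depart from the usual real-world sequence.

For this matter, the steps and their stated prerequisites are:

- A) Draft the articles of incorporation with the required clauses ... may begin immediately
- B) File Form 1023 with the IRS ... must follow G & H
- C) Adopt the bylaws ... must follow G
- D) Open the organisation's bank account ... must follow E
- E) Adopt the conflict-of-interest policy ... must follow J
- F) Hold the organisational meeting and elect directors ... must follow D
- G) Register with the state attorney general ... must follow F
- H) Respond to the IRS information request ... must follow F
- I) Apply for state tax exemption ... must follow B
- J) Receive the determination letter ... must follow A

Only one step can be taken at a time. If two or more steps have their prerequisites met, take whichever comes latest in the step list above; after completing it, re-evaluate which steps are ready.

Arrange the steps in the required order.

A, J, E, D, F, H, G, C, B, I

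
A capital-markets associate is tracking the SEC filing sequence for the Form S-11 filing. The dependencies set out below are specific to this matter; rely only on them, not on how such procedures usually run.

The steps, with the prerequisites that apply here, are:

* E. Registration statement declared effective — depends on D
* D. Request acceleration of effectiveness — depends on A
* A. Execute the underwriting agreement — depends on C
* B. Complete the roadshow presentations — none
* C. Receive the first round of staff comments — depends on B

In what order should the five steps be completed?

B → C → A → D → E

Only B has no prerequisites, so it is first.
C needed B, now all done → C.
A is the only step now ready → A.
D needed A, now all done → D.
E needed D, now all done → E.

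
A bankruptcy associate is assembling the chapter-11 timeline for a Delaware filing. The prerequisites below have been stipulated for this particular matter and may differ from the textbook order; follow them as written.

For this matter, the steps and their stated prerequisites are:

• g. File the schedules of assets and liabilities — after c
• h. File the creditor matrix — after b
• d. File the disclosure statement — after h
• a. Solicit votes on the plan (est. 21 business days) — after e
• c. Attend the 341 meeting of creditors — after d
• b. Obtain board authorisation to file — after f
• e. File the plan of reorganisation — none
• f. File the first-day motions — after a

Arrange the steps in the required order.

e, a, f, b, h, d, c, g

e is the only step with nothing outstanding, so it goes first.
That leaves a as the only ready step → a.
That leaves f as the only ready step → f.
b needed f, now all done → b.
That leaves h as the only ready step → h.
That leaves d as the only ready step → d.
That leaves c as the only ready step → c.
That leaves g as the only ready step → g.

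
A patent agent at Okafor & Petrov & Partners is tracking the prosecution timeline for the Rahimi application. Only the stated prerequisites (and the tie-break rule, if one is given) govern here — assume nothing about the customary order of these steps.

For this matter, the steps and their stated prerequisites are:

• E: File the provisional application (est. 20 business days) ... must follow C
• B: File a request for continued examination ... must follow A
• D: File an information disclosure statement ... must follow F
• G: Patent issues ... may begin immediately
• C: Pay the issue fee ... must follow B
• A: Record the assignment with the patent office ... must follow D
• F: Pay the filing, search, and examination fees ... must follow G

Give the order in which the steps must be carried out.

G → F → D → A → B → C → E

Only G has no prerequisites, so it is first.
Next only F has its prerequisites met → F.
D needed F, now all done → D.
A needed D, now all done → A.
That leaves B as the only ready step → B.
C needed B, now all done → C.
E is the only step now ready → E.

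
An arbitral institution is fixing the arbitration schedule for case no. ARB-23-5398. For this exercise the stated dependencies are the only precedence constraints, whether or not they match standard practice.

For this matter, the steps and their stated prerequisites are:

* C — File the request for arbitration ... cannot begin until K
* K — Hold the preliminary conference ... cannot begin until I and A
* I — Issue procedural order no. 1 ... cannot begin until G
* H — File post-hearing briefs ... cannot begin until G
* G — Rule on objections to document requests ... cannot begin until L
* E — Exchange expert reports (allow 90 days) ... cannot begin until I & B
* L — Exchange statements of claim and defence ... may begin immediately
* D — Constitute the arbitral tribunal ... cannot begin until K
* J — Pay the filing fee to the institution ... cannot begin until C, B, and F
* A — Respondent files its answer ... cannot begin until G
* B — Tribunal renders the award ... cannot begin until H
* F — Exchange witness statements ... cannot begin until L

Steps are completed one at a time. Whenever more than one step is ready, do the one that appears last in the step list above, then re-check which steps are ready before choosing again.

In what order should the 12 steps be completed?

L is the only step with nothing outstanding, so it goes first.
F and G are both available; F is listed later → F.
G needed L, now all done → G.
A, H and I are all available; A is listed later → A.
Ready: H and I. H is listed later → H.
Ready: B and I. B is listed later → B.
I needed G, now all done → I.
Now E and K have their prerequisites met. E is listed later, so E next.
K needed A and I, now all done → K.
D and C are both available; D is listed later → D.
Next only C has its prerequisites met → C.
J is the only step now ready → J.

L, F, G, A, H, B, I, E, K, D, C, J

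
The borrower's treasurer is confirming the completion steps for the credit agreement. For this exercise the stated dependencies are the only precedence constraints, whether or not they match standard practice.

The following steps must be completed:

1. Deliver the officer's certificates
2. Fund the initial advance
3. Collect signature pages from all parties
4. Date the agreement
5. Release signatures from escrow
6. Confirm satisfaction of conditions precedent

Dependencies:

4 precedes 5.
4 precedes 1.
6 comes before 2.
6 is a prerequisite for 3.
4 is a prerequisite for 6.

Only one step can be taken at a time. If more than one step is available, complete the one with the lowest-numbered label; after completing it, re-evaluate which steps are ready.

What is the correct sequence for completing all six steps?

4, 1, 5, 6, 2, 3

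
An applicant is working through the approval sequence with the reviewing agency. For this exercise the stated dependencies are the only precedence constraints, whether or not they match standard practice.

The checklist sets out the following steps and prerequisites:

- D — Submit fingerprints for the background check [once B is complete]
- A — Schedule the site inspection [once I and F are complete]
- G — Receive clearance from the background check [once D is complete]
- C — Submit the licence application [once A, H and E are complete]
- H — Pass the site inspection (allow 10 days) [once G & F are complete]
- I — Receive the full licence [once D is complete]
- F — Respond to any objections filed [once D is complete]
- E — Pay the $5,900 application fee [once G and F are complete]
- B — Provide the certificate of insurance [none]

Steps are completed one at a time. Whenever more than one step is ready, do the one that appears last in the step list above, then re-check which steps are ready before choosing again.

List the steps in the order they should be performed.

B, D, F, I, G, E, H, A, C

Only B has no prerequisites, so it is first.
D is the only step now ready → D.
F, I and G are all available; F is listed later → F.
Ready: I and G. I is listed later → I.
A now also ready, so the ready set is {G, A}; G is listed later → G.
E and H now also ready, so the ready set is {E, H, A}; E is listed later → E.
Now H and A have their prerequisites met. H is listed later, so H next.
A needed F and I, now all done → A.
C is the only step now ready → C.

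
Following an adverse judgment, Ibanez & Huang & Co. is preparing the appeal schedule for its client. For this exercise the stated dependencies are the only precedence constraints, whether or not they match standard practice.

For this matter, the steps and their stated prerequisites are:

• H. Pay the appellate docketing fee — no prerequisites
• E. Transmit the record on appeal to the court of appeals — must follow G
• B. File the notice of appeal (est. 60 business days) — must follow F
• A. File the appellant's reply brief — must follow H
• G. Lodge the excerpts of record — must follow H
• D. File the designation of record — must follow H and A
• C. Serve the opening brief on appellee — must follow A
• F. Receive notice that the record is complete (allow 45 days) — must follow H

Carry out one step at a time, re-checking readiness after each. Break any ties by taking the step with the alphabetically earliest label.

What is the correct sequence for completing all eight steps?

H has no prerequisites → H first.
A, F and G are all available; A has the earlier label → A.
Now C, D, F and G have their prerequisites met. C has the earlier label, so C next.
D, F and G are all available; D has the earlier label → D.
F and G are both available; F has the earlier label → F.
B now also ready, so the ready set is {B, G}; B has the earlier label → B.
G needed H, now all done → G.
E is the only step now ready → E.

H A C D F B G E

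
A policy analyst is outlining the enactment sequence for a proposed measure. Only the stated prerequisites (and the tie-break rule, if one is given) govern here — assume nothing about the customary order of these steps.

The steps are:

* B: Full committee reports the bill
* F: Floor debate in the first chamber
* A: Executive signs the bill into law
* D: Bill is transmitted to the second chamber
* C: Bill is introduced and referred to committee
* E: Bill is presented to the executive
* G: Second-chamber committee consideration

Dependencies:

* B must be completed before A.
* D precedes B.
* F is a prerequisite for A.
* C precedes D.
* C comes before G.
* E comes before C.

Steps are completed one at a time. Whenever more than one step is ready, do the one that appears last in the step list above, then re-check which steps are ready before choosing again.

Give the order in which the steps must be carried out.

Nothing is required for E and F. E is listed later → E first.
C now also ready, so the ready set is {C, F}; C is listed later → C.
Now G, D and F have their prerequisites met. G is listed later, so G next.
D and F are both available; D is listed later → D.
B now also ready, so the ready set is {F, B}; F is listed later → F.
B is the only step now ready → B.
That leaves A as the only ready step → A.

E C G D F B A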